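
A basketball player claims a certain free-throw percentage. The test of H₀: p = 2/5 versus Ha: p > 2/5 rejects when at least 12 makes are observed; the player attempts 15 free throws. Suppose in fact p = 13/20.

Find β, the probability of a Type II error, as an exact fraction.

Under the alternative p = 13/20, S ~ Binomial(15, 13/20); β is the probability the test does not reject, P(S < 12).
Adding the binomial probabilities P(S=0)+…+P(S=11) at p = 13/20 gives 6777270377107586237/8192000000000000000.

6777270377107586237/8192000000000000000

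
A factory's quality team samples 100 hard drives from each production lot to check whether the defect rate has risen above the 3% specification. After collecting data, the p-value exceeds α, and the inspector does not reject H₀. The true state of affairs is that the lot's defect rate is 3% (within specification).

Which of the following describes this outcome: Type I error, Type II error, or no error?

No error (correct decision).

The conventional null hypothesis here is that the lot's defect rate is 3% (within specification).
The test retained a true H₀ — the decision matches the true state.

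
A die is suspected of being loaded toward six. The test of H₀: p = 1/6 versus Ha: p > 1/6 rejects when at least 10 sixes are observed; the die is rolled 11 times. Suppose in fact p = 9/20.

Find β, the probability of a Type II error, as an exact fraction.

20434671802787/20480000000000

A Type II error is failing to reject when Ha holds: with p = 9/20, β = P(Y ≤ 9).
Summing C(11,j)·(9/20)^j·(11/20)^{11-j} for j = 0..9 gives 20434671802787/20480000000000.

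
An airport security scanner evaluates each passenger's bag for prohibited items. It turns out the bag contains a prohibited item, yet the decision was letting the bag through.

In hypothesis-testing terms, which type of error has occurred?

The null hypothesis here is that the bag contains no prohibited items.
'Letting the bag through' corresponds to failing to reject H₀.
H₀ was not rejected but H₀ is false — a Type II error (false negative).

Type II error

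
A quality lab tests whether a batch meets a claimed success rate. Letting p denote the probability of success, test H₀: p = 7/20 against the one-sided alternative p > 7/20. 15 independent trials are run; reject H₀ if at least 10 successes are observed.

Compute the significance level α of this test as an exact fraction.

α = P(reject H₀ | H₀ true) = P(K ≥ 10 | p = 7/20), with K ~ Binomial(15, 7/20).
Adding the binomial terms for j = 10 through 15 with p = 7/20 yields 203869009270562307/16384000000000000000.

203869009270562307/16384000000000000000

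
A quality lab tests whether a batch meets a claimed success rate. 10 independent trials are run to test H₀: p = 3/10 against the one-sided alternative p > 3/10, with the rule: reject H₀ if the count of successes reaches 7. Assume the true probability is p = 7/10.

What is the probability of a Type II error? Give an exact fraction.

218993301/625000000

A Type II error is failing to reject when Ha holds: with p = 7/10, β = P(S ≤ 6).
Summing C(10,j)·(7/10)^j·(3/10)^{10-j} for j = 0..6 gives 218993301/625000000.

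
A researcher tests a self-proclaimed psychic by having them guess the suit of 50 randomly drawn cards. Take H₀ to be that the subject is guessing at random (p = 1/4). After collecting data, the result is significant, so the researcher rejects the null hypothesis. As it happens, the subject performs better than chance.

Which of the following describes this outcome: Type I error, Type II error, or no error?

The test rejected a false H₀ — the decision matches the true state.

No error — this is a correct decision.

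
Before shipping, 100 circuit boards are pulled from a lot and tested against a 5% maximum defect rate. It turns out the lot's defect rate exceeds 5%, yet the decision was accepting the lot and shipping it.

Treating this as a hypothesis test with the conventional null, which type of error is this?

The null hypothesis here is that the lot's defect rate is 5% (within specification).
'Accepting the lot and shipping it' corresponds to failing to reject H₀.
H₀ was not rejected but H₀ is false — a Type II error (false negative).

Type II error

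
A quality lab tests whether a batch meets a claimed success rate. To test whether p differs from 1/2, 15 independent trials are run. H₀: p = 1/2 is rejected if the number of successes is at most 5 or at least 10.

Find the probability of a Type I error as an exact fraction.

Under H₀, Y ~ Binomial(15, 1/2); α is the probability of landing in either tail, P(Y ≤ 5) + P(Y ≥ 10).
By symmetry, α = 2·P(Y ≤ 5) = 2·(1 + 15 + 105 + 455 + 1365 + 3003)/32768 = 9888/32768 = 309/1024.

309/1024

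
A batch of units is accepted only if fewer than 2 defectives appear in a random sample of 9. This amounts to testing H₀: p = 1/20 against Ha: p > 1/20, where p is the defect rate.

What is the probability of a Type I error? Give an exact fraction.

The significance level is the probability, assuming p = 1/20, of seeing 2 or more defectives in 9 draws.
Computing the lower-tail complement: 1 − 118884941287/128000000000 = 9115058713/128000000000.

9115058713/128000000000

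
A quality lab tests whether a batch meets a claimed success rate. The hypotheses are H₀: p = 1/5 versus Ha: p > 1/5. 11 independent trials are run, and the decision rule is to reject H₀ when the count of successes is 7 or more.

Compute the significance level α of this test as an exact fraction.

Under H₀, K ~ Binomial(11, 1/5), and α = P(K ≥ 7).
P(K ≥ 7) = Σ_{j=7}^{11} C(11,j)·(1/5)^j·(4/5)^{11-j} = 19193/9765625.

19193/9765625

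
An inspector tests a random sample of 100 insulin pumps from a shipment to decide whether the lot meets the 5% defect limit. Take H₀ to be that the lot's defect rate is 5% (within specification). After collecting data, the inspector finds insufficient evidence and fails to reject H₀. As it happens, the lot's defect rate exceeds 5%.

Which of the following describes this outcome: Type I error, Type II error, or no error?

H₀ was not rejected, but H₀ is actually false.
Failing to reject a false null hypothesis is a Type II error (false negative).

Type II error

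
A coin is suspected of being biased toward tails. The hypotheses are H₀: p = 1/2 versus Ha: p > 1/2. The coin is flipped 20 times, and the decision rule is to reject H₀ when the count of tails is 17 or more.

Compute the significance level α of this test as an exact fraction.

1351/1048576

Under H₀, X ~ Binomial(20, 1/2), and α = P(X ≥ 17).
That's C(20,17) + C(20,18) + C(20,19) + C(20,20) over 2^20, i.e. (1140 + 190 + 20 + 1)/1048576 = 1351/1048576.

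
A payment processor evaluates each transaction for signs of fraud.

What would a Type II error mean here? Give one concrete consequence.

A Type II error would mean concluding that the transaction is legitimate (or at least failing to establish that the transaction is fraudulent) when in fact the transaction is fraudulent. Consequence: a fraudulent charge goes through and the bank absorbs the loss.

With the conventional null hypothesis that the transaction is legitimate:
A Type II error is failing to reject H₀ when H₀ is false.
Here that means approving the transaction when actually the transaction is fraudulent.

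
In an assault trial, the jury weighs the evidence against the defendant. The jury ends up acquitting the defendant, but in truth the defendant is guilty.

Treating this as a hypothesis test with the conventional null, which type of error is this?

Type II error

The null hypothesis here is that the defendant is innocent.
'Acquitting the defendant' corresponds to failing to reject H₀.
H₀ was not rejected but H₀ is false — a Type II error (false negative).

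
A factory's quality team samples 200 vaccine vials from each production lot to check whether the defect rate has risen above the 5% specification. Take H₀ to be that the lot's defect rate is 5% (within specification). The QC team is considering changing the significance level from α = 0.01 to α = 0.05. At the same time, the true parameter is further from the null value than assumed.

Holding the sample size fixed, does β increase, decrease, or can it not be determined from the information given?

It decreases.

Relaxing α lowers the evidence threshold; under Ha, outcomes that previously fell short now trigger rejection. The further the true parameter sits from the null value, the more of the Ha sampling distribution falls in the rejection region. Both changes push β in the same direction.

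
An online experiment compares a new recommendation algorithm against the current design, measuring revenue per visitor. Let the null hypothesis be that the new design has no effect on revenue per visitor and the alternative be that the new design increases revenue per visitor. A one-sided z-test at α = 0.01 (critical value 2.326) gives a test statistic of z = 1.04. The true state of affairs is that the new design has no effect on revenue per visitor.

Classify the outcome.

No error — this is a correct decision.

Since z = 1.04 ≤ z* = 2.326, H₀ is not rejected.
H₀ is true (actually the new design has no effect on revenue per visitor).
The decision matches the true state — no error.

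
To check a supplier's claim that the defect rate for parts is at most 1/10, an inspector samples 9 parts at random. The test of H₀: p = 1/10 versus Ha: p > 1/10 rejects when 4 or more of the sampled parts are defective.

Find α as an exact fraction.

α = P(reject H₀ | H₀ true) = P(S ≥ 4 | p = 1/10), S ~ Binomial(9, 1/10).
α = 1 − P(S ≤ 3) = 1 − 495834453/500000000 = 4165547/500000000.

4165547/500000000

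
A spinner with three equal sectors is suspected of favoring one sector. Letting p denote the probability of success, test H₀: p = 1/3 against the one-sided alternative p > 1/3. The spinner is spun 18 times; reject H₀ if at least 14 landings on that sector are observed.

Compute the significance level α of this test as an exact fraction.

56137/387420489

The Type I error probability is α = P(Y ≥ 14) computed under H₀, where Y ~ Binomial(18, 1/3).
P(Y ≥ 14) = Σ_{j=14}^{18} C(18,j)·(1/3)^j·(2/3)^{18-j} = 56137/387420489.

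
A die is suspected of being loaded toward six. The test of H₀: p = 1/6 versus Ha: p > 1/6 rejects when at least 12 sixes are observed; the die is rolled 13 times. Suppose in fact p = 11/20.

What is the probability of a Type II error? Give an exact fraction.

Under the alternative p = 11/20, X ~ Binomial(13, 11/20); β is the probability the test does not reject, P(X < 12).
Equivalently, β = 1 − P(X ≥ 12) = 636861571623279/640000000000000.

636861571623279/640000000000000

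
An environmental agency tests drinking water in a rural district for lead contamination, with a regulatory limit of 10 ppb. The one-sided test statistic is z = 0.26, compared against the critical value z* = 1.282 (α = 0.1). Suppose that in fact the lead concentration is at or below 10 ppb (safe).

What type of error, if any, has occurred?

No error — this is a correct decision.

The conventional null hypothesis is that the lead concentration is at or below 10 ppb (safe).
Since z = 0.26 ≤ z* = 1.282, H₀ is not rejected.
H₀ is true (actually the lead concentration is at or below 10 ppb (safe)).
The decision matches the true state — no error.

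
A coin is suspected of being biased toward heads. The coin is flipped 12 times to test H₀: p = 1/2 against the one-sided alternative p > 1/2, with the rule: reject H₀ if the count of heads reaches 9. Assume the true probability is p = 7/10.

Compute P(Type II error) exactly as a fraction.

A Type II error is failing to reject when Ha holds: with p = 7/10, β = P(X ≤ 8).
Adding the binomial probabilities P(X=0)+…+P(X=8) at p = 7/10 gives 101496845313/200000000000.

101496845313/200000000000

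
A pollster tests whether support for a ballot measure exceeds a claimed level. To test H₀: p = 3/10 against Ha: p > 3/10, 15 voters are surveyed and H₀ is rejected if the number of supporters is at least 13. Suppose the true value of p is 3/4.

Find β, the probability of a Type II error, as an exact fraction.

β = P(fail to reject H₀ | Ha true) = P(X ≤ 12 | p = 3/4), X ~ Binomial(15, 3/4).
Adding the binomial probabilities P(X=0)+…+P(X=12) at p = 3/4 gives 820244467/1073741824.

820244467/1073741824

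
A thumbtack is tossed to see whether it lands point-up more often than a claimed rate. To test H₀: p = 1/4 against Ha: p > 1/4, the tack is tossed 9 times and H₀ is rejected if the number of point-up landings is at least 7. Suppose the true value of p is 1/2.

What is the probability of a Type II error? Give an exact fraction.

A Type II error is failing to reject when Ha holds: with p = 1/2, β = P(X ≤ 6).
Summing C(9,j)·(1/2)^j·(1/2)^{9-j} for j = 0..6 gives 233/256.

233/256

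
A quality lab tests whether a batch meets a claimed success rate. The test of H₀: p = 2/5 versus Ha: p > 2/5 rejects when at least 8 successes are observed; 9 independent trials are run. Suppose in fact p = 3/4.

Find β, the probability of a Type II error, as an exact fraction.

45853/65536

β = P(fail to reject H₀ | Ha true) = P(Y ≤ 7 | p = 3/4), Y ~ Binomial(9, 3/4).
Equivalently, β = 1 − P(Y ≥ 8) = 45853/65536.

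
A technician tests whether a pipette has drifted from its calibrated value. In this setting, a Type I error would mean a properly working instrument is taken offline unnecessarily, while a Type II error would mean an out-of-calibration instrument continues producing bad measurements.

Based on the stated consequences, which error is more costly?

Type II error

The Type II consequence (an out-of-calibration instrument continues producing bad measurements) is more severe than the Type I consequence (a properly working instrument is taken offline unnecessarily).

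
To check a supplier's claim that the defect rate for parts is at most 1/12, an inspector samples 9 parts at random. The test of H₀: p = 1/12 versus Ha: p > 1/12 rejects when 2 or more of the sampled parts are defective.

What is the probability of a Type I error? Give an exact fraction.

218150683/1289945088

Under H₀, K ~ Binomial(9, 1/12); the Type I error rate is P(K ≥ 2).
α = 1 − P(K ≤ 1) = 1 − 1071794405/1289945088 = 218150683/1289945088.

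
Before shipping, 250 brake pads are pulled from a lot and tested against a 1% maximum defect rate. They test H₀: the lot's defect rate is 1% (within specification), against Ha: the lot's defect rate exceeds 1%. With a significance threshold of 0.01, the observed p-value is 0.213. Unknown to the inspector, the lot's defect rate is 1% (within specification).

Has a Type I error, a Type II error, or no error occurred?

Since p = 0.213 ≥ α = 0.01, H₀ is not rejected.
H₀ is true (actually the lot's defect rate is 1% (within specification)).
The decision matches the true state — no error.

Neither — the decision is correct.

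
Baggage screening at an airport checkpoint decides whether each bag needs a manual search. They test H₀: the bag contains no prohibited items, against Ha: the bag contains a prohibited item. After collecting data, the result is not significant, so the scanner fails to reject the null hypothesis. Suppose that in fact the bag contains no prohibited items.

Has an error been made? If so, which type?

The test retained a true H₀ — the decision matches the true state.

No error — this is a correct decision.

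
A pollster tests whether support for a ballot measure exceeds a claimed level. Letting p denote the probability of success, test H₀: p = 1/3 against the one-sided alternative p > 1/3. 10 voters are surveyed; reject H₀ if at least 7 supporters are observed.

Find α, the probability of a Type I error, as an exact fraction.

43/2187

Under H₀, X ~ Binomial(10, 1/3), and α = P(X ≥ 7).
P(X ≥ 7) = Σ_{j=7}^{10} C(10,j)·(1/3)^j·(2/3)^{10-j} = 43/2187.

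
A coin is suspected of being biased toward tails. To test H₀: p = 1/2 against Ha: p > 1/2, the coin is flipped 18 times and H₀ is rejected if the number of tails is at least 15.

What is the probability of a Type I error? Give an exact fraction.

247/65536

The Type I error probability is α = P(X ≥ 15) computed under H₀, where X ~ Binomial(18, 1/2).
Summing the upper tail: (816 + 153 + 18 + 1) / 2^18 = 988/262144 = 247/65536.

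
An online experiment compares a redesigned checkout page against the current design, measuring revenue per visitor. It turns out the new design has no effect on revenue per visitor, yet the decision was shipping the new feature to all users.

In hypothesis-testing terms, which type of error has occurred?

Type I error

The null hypothesis here is that the new design has no effect on revenue per visitor.
'Shipping the new feature to all users' corresponds to rejecting H₀.
H₀ was rejected but H₀ is true — a Type I error (false positive).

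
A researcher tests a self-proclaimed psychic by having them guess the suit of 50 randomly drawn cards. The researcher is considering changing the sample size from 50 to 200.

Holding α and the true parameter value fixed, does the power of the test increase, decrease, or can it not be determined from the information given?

It increases.

Increasing n separates the H₀ and Ha sampling distributions, so under Ha fewer outcomes land in the acceptance region.
Since power = 1 − β and β decreases, power increases.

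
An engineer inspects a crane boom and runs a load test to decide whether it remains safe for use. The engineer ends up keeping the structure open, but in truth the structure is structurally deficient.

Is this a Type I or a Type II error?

The null hypothesis here is that the structure meets the required load capacity (safe).
'Keeping the structure open' corresponds to failing to reject H₀.
H₀ was not rejected but H₀ is false — a Type II error (false negative).

Type II error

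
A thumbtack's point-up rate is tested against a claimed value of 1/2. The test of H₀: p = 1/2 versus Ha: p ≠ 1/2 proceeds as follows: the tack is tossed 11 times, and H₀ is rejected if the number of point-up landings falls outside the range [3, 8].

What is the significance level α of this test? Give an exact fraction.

67/1024

The significance level is the null-hypothesis probability of the rejection region {≤2} ∪ {≥9}.
The two tails are symmetric, so α = 2·(1 + 11 + 55)/2^11 = 134/2048 = 67/1024.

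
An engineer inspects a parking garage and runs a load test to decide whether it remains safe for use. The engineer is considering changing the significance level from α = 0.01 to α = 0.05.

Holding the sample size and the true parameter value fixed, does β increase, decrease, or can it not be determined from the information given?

A larger α widens the rejection region, so when the alternative is true more outcomes lead to rejection — failing to reject becomes less likely.

It decreases.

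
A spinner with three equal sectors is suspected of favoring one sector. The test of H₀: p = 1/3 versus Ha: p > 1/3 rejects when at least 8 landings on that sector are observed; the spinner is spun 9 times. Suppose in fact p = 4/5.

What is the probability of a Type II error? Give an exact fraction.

1101157/1953125

Under the alternative p = 4/5, X ~ Binomial(9, 4/5); β is the probability the test does not reject, P(X < 8).
Equivalently, β = 1 − P(X ≥ 8) = 1101157/1953125.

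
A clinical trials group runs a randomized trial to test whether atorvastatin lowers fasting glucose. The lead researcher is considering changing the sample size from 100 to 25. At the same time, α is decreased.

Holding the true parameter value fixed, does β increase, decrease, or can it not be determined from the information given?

It increases.

Reducing n widens both sampling distributions, so the test has less ability to distinguish Ha from H₀. Lowering α raises the bar for rejection; under Ha, the test now fails to reject on outcomes it previously would have rejected. Both changes push β in the same direction.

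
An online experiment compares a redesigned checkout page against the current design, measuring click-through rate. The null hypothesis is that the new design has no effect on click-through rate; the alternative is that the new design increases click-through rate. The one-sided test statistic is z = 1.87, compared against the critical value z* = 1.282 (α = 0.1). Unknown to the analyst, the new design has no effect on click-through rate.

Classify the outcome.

Type I error

Since z = 1.87 > z* = 1.282, H₀ is rejected.
H₀ is true (actually the new design has no effect on click-through rate).
Rejecting a true H₀ is a Type I error.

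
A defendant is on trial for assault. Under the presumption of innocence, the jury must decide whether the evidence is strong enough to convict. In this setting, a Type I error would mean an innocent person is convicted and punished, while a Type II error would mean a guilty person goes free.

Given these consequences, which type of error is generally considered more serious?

Type I error

The Type I consequence (an innocent person is convicted and punished) is more severe than the Type II consequence (a guilty person goes free).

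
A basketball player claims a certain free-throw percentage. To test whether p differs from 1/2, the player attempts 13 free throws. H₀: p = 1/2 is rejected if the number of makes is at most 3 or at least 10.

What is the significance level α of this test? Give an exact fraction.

The significance level is the null-hypothesis probability of the rejection region {≤3} ∪ {≥10}.
Each tail has probability (1 + 13 + 78 + 286)/8192; doubling gives α = 756/8192 = 189/2048.

189/2048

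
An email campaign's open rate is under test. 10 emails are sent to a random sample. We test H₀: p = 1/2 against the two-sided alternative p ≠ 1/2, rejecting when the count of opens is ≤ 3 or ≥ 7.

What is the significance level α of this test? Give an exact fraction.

11/32

The significance level is the null-hypothesis probability of the rejection region {≤3} ∪ {≥7}.
Each tail has probability (1 + 10 + 45 + 120)/1024; doubling gives α = 352/1024 = 11/32.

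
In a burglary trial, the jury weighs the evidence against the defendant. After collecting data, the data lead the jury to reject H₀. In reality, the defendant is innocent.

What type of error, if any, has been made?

Type I error

The conventional null hypothesis here is that the defendant is innocent.
H₀ was rejected, but H₀ is actually true.
Rejecting a true null hypothesis is a Type I error (false positive).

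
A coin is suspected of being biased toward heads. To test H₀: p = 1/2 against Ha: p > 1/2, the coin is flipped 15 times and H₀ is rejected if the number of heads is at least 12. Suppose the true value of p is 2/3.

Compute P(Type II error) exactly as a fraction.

11346539/14348907

A Type II error is failing to reject when Ha holds: with p = 2/3, β = P(X ≤ 11).
Adding the binomial probabilities P(X=0)+…+P(X=11) at p = 2/3 gives 11346539/14348907.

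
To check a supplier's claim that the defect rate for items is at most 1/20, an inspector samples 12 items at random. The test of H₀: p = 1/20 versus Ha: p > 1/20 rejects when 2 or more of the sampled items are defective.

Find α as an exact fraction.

The significance level is the probability, assuming p = 1/20, of seeing 2 or more defectives in 12 draws.
Computing the lower-tail complement: 1 − 3611198025844789/4096000000000000 = 484801974155211/4096000000000000.

484801974155211/4096000000000000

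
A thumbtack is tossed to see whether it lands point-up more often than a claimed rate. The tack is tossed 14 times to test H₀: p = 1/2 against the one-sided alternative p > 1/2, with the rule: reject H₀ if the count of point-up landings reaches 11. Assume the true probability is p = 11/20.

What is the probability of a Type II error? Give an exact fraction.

Under the alternative p = 11/20, Y ~ Binomial(14, 11/20); β is the probability the test does not reject, P(Y < 11).
Equivalently, β = 1 − P(Y ≥ 11) = 767413934602409223/819200000000000000.

767413934602409223/819200000000000000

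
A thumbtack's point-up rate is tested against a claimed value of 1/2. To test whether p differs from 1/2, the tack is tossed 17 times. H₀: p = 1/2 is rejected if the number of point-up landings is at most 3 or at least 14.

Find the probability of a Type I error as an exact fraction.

Under H₀, K ~ Binomial(17, 1/2); α is the probability of landing in either tail, P(K ≤ 3) + P(K ≥ 14).
By symmetry, α = 2·P(K ≤ 3) = 2·(1 + 17 + 136 + 680)/131072 = 1668/131072 = 417/32768.

417/32768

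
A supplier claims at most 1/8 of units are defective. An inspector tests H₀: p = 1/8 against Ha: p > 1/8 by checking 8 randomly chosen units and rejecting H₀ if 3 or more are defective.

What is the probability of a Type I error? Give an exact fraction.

1129899/16777216

Under H₀, K ~ Binomial(8, 1/8); the Type I error rate is P(K ≥ 3).
α = 1 − P(K ≤ 2) = 1 − 15647317/16777216 = 1129899/16777216.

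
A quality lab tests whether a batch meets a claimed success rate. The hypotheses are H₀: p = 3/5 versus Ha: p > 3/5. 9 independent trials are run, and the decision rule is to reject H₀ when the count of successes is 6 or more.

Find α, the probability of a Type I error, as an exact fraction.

942597/1953125

Under H₀, X ~ Binomial(9, 3/5), and α = P(X ≥ 6).
Adding the binomial terms for j = 6 through 9 with p = 3/5 yields 942597/1953125.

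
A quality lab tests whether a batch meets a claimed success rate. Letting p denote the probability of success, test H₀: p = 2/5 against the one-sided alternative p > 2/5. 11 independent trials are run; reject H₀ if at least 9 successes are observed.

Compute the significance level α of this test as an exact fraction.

The Type I error probability is α = P(Y ≥ 9) computed under H₀, where Y ~ Binomial(11, 2/5).
Summing C(11,j)(2/5)^j(3/5)^{11−j} for j = 9,…,11 gives 57856/9765625.

57856/9765625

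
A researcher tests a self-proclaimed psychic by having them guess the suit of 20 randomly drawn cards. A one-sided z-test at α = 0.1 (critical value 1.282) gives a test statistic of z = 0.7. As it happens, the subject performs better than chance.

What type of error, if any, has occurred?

Type II error

The conventional null hypothesis is that the subject is guessing at random (p = 1/4).
Since z = 0.7 ≤ z* = 1.282, H₀ is not rejected.
H₀ is false (actually the subject performs better than chance).
Failing to reject a false H₀ is a Type II error.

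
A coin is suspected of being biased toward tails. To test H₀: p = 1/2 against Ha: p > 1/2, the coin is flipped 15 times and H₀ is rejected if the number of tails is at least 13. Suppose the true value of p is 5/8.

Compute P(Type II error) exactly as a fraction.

A Type II error is failing to reject when Ha holds: with p = 5/8, β = P(S ≤ 12).
Summing C(15,j)·(5/8)^j·(3/8)^{15-j} for j = 0..12 gives 33725631854457/35184372088832.

33725631854457/35184372088832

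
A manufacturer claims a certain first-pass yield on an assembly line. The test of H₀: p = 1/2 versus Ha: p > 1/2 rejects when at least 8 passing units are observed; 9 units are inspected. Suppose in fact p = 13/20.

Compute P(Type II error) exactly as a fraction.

Under the alternative p = 13/20, S ~ Binomial(9, 13/20); β is the probability the test does not reject, P(S < 8).
Equivalently, β = 1 − P(S ≥ 8) = 112501116301/128000000000.

112501116301/128000000000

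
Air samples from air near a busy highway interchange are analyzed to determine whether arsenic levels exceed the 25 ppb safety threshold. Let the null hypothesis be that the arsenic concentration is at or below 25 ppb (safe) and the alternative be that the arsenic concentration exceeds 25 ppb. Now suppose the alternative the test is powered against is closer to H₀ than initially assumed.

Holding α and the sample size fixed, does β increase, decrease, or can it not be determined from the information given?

It increases.

A smaller departure from H₀ means the test statistic under Ha is distributed closer to where it would be under H₀; rejection becomes less likely.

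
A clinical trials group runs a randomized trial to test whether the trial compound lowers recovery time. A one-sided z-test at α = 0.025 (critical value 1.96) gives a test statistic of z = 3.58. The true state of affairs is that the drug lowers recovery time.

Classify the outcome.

Neither — the decision is correct.

The conventional null hypothesis is that the drug has no effect on recovery time.
Since z = 3.58 > z* = 1.96, H₀ is rejected.
H₀ is false (actually the drug lowers recovery time).
The decision matches the true state — no error.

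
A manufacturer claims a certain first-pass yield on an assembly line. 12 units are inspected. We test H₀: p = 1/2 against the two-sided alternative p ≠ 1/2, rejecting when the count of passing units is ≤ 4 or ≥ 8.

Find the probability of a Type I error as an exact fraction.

397/1024

The significance level is the null-hypothesis probability of the rejection region {≤4} ∪ {≥8}.
Each tail has probability (1 + 12 + 66 + 220 + 495)/4096; doubling gives α = 1588/4096 = 397/1024.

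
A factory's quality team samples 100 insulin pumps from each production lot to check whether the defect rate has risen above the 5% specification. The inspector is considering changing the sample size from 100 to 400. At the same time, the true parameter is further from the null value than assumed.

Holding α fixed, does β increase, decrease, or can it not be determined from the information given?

It decreases.

More data shrinks sampling variability; the test statistic under Ha concentrates further from the null value, making rejection more likely. A larger true effect moves the Ha sampling distribution further from the H₀ critical value, making rejection more likely when Ha is true. Both changes push β in the same direction.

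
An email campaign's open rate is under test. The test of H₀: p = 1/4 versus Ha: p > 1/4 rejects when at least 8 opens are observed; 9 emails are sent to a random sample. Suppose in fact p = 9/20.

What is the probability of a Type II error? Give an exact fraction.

β = P(fail to reject H₀ | Ha true) = P(K ≤ 7 | p = 9/20), K ~ Binomial(9, 9/20).
Adding the binomial probabilities P(K=0)+…+P(K=7) at p = 9/20 gives 126837738533/128000000000.

126837738533/128000000000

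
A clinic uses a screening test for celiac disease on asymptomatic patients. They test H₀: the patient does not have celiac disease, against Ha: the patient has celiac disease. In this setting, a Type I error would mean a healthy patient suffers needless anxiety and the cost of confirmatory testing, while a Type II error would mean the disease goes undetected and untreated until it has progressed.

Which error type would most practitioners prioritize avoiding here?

Type II error

The Type II consequence (the disease goes undetected and untreated until it has progressed) is more severe than the Type I consequence (a healthy patient suffers needless anxiety and the cost of confirmatory testing).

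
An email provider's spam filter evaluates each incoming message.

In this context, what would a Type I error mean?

With the conventional null hypothesis that the message is legitimate (not spam):
A Type I error is rejecting H₀ when H₀ is true.
Here that means sending the message to the spam folder when actually the message is legitimate (not spam).

A Type I error would mean concluding that the message is spam when in fact the message is legitimate (not spam).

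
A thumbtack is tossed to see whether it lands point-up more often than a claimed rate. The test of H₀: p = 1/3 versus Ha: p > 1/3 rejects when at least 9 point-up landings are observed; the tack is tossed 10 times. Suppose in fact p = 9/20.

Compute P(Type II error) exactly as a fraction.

10193896961809/10240000000000

β = P(fail to reject H₀ | Ha true) = P(Y ≤ 8 | p = 9/20), Y ~ Binomial(10, 9/20).
Equivalently, β = 1 − P(Y ≥ 9) = 10193896961809/10240000000000.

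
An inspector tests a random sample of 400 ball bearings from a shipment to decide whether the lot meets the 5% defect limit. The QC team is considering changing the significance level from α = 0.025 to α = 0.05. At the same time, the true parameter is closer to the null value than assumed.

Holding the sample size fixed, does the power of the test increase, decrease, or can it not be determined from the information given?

Cannot be determined from the information given.

The first change alone would make β decrease; the second alone would make β increase. Which effect dominates depends on the magnitudes, which are not given.
Since power = 1 − β, the effect on power is likewise indeterminate.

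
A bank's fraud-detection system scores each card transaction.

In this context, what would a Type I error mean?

With the conventional null hypothesis that the transaction is legitimate:
A Type I error is rejecting H₀ when H₀ is true.
Here that means blocking the transaction and freezing the card when actually the transaction is legitimate.

A Type I error would mean concluding that the transaction is fraudulent when in fact the transaction is legitimate.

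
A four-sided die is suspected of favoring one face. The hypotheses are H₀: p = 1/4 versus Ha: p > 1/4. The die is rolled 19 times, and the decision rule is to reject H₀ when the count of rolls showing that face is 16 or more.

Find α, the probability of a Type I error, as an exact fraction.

1735/17179869184

The Type I error probability is α = P(K ≥ 16) computed under H₀, where K ~ Binomial(19, 1/4).
P(K ≥ 16) = Σ_{j=16}^{19} C(19,j)·(1/4)^j·(3/4)^{19-j} = 1735/17179869184.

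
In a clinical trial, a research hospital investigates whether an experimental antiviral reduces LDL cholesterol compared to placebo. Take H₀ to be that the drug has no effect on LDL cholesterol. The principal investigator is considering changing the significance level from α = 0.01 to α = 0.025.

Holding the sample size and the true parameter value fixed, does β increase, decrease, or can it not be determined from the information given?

Relaxing α lowers the evidence threshold; under Ha, outcomes that previously fell short now trigger rejection.

It decreases.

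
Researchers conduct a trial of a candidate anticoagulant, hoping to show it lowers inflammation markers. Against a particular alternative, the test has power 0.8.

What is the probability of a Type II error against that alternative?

Power = 1 − β, so β = 1 − 0.8 = 0.2.

0.2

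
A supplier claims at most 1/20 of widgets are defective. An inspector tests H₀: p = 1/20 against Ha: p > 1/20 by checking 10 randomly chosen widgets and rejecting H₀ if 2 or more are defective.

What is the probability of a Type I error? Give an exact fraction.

882056764409/10240000000000

Under H₀, S ~ Binomial(10, 1/20); the Type I error rate is P(S ≥ 2).
α = 1 − P(S ≤ 1) = 1 − 9357943235591/10240000000000 = 882056764409/10240000000000.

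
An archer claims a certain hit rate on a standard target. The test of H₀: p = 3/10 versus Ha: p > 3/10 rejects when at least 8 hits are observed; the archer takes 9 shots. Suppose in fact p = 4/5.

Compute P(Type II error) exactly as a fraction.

1101157/1953125

A Type II error is failing to reject when Ha holds: with p = 4/5, β = P(S ≤ 7).
Equivalently, β = 1 − P(S ≥ 8) = 1101157/1953125.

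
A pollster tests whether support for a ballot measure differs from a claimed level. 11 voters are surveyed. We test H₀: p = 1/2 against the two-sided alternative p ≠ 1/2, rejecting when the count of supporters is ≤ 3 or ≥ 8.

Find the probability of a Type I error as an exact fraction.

The significance level is the null-hypothesis probability of the rejection region {≤3} ∪ {≥8}.
By symmetry, α = 2·P(X ≤ 3) = 2·(1 + 11 + 55 + 165)/2048 = 464/2048 = 29/128.

29/128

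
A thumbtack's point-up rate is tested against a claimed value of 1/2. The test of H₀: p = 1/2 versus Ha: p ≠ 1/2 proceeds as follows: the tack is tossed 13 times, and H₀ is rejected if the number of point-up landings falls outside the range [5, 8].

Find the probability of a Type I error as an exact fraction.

The significance level is the null-hypothesis probability of the rejection region {≤4} ∪ {≥9}.
Each tail has probability (1 + 13 + 78 + 286 + 715)/8192; doubling gives α = 2186/8192 = 1093/4096.

1093/4096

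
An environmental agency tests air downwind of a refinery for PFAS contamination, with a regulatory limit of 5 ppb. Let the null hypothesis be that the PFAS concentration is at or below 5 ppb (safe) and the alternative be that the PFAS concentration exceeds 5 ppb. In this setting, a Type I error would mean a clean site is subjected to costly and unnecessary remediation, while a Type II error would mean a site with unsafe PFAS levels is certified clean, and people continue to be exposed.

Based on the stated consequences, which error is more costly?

Type II error

The Type II consequence (a site with unsafe PFAS levels is certified clean, and people continue to be exposed) is more severe than the Type I consequence (a clean site is subjected to costly and unnecessary remediation).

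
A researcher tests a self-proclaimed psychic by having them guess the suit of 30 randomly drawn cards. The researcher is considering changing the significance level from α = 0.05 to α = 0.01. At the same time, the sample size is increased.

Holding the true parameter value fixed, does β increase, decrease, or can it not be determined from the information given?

Cannot be determined from the information given.

The first change alone would make β increase; the second alone would make β decrease. Which effect dominates depends on the magnitudes, which are not given.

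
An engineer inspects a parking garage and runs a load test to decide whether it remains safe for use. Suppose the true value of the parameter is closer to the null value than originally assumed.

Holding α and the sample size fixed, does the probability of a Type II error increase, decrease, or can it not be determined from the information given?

A smaller departure from H₀ means the test statistic under Ha is distributed closer to where it would be under H₀; rejection becomes less likely.

It increases.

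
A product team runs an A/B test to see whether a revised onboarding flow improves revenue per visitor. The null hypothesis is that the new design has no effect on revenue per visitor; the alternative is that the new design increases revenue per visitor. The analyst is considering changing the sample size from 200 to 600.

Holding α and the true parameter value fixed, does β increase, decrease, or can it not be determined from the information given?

It decreases.

Increasing n separates the H₀ and Ha sampling distributions, so under Ha fewer outcomes land in the acceptance region.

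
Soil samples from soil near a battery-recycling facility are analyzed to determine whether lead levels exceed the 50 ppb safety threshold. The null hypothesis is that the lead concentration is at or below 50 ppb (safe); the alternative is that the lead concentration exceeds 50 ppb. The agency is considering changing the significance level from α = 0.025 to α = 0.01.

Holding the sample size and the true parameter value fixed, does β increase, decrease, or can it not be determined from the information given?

It increases.

Lowering α raises the bar for rejection; under Ha, the test now fails to reject on outcomes it previously would have rejected.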